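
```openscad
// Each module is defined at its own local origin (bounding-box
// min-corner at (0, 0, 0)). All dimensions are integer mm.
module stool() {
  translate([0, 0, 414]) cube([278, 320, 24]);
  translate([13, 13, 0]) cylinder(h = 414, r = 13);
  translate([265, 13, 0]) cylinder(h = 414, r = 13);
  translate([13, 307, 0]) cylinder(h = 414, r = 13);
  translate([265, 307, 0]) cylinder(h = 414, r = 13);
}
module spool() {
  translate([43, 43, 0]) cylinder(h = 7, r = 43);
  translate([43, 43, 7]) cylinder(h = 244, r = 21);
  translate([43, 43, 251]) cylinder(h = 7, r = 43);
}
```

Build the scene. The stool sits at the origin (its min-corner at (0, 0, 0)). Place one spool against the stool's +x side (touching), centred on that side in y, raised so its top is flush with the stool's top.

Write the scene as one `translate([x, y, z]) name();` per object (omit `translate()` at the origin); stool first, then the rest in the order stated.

stool();
translate([278, 117, 180]) spool();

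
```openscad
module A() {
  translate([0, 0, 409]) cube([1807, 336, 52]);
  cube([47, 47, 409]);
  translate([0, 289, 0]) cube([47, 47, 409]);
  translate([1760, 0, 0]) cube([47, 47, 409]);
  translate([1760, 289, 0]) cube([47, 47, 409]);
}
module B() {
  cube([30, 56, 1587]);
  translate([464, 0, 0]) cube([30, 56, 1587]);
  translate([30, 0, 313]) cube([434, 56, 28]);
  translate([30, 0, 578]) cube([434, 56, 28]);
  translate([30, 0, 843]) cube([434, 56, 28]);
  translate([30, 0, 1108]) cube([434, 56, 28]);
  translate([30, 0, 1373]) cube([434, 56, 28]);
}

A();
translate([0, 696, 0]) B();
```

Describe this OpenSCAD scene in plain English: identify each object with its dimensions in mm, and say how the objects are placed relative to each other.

A is a bench: a 1807×336 mm seat slab, 52 mm thick, top at z = 461 mm, on four 47×47 mm square legs flush with the seat corners and standing on z = 0.

B is a straight ladder. Two 30×56 mm vertical rails, 1587 mm tall, stand 494 mm apart (outside-to-outside) with their front faces coplanar on the −y side. 5 rungs, each 56 mm deep and 28 mm tall, span between the inner faces of the rails, front faces flush with the rails. The lowest rung's underside is at z = 313 mm and rungs are spaced 265 mm apart (underside to underside).

The ladder is on the floor beside the bench on its +y side.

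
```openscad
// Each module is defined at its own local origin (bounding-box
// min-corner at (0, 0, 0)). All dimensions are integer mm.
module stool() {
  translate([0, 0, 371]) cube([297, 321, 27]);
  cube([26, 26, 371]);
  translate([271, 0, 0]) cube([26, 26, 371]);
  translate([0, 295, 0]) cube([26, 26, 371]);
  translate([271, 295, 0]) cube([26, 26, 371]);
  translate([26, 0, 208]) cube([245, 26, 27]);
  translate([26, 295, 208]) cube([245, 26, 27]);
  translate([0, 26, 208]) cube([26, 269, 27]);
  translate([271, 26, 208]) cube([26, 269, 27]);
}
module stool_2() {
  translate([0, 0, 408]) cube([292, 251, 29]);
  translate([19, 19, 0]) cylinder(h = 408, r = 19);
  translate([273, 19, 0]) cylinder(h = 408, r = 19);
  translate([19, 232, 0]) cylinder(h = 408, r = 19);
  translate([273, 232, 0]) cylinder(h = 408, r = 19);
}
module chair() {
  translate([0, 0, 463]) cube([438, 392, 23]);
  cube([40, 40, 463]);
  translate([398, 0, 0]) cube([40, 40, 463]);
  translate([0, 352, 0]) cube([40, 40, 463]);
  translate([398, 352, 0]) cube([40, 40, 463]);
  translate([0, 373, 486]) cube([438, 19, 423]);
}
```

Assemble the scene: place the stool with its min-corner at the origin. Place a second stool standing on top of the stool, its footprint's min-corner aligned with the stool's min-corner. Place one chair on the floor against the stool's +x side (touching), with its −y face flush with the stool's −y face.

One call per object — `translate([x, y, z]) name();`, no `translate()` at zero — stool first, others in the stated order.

stool();
translate([0, 0, 398]) stool_2();
translate([297, 0, 0]) chair();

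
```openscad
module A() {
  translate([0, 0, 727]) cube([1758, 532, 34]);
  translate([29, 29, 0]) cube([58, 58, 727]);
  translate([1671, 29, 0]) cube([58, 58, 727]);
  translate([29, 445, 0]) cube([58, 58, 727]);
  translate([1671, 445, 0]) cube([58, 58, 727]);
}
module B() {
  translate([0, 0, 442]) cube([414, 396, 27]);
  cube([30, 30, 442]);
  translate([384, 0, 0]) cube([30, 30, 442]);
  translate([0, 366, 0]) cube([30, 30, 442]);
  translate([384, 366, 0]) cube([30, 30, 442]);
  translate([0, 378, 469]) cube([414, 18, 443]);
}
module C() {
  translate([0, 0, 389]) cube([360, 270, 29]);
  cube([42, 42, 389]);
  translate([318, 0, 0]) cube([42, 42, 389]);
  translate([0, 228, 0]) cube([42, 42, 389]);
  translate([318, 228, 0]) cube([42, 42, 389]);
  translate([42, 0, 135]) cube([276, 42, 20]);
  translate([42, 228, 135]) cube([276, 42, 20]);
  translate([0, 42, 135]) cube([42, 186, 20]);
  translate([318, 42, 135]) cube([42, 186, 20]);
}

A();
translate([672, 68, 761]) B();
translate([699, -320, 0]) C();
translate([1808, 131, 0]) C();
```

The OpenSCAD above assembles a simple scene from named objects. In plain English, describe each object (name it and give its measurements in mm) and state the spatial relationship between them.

A is a table with a 1758×532 mm rectangular top, 34 mm thick, top surface at z = 761 mm, supported by four 58×58 mm square legs, each inset 29 mm from the nearest pair of top edges, running from the floor.

B is a chair: 414×396 mm seat, 27 mm thick, top at z = 469 mm, on four 30 mm square corner legs flush with the seat edges. A 18 mm thick backrest slab spans the full seat width, extending 443 mm above the seat top, its back face flush with the seat's +y edge.

C is a four-legged stool. The seat is 360×270 mm, 29 mm thick, top at z = 418 mm. It stands on four square legs, each 42×42 mm in cross-section, from z = 0 to the seat underside, each flush with a corner of the seat. Four stretchers, 42 mm wide and 20 mm tall, connect adjacent legs with their undersides at z = 135 mm, each running between the inner faces of the legs it joins and aligned with the legs' outer faces on the other axis.

The chair is on top of the table, centred. Two stools sit around the table at the −y, +x sides.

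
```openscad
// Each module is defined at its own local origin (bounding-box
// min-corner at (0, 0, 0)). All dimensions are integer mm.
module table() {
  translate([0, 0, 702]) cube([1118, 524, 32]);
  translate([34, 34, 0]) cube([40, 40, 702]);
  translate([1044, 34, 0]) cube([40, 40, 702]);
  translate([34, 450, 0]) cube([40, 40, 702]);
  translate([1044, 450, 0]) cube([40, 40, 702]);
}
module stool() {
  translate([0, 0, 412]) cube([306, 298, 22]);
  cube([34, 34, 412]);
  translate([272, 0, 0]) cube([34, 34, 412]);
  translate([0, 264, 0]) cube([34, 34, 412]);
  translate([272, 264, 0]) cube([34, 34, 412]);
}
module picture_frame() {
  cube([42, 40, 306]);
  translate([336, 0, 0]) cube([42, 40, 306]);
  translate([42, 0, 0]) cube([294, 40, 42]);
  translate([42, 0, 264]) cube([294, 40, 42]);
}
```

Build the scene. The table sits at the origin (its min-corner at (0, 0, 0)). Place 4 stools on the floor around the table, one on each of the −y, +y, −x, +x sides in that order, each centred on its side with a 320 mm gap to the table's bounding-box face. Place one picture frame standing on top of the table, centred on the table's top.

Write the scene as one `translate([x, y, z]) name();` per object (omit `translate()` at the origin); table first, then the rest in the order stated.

table();
translate([406, -618, 0]) stool();
translate([406, 844, 0]) stool();
translate([-626, 113, 0]) stool();
translate([1438, 113, 0]) stool();
translate([370, 242, 734]) picture_frame();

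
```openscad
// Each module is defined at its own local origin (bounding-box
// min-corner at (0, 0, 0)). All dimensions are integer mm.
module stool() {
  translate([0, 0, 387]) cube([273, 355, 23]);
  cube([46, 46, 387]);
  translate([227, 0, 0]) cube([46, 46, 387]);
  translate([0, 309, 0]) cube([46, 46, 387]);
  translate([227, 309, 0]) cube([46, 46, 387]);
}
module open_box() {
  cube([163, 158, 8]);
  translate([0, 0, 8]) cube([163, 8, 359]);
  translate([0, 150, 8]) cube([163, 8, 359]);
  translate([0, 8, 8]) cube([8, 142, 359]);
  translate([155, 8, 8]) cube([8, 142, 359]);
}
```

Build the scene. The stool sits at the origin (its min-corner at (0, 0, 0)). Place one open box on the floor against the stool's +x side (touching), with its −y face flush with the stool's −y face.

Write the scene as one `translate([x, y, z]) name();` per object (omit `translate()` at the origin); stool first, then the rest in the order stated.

stool();
translate([273, 0, 0]) open_box();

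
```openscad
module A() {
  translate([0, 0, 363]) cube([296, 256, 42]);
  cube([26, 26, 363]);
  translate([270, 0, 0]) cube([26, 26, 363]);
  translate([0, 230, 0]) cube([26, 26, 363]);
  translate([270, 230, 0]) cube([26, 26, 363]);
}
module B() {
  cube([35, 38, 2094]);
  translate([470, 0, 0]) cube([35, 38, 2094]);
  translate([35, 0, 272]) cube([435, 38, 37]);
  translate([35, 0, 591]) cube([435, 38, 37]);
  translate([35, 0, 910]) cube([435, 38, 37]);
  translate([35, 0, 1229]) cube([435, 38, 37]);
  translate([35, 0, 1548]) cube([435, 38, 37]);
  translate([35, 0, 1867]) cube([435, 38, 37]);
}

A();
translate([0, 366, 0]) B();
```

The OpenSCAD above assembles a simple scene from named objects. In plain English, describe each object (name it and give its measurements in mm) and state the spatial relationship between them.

A is a simple wooden stool: a rectangular seat 296 mm (x) by 256 mm (y), 42 mm thick, top face at z = 405 mm, on four square legs, each 26×26 mm in cross-section. The legs rest on z = 0, each flush with a corner of the seat.

B is a straight ladder. Two 35×38 mm vertical rails, 2094 mm tall, stand 505 mm apart (outside-to-outside) with their front faces coplanar on the −y side. 6 rungs, each 38 mm deep and 37 mm tall, span between the inner faces of the rails, front faces flush with the rails. The lowest rung's underside is at z = 272 mm and rungs are spaced 319 mm apart (underside to underside).

The ladder is on the floor beside the stool on its +y side.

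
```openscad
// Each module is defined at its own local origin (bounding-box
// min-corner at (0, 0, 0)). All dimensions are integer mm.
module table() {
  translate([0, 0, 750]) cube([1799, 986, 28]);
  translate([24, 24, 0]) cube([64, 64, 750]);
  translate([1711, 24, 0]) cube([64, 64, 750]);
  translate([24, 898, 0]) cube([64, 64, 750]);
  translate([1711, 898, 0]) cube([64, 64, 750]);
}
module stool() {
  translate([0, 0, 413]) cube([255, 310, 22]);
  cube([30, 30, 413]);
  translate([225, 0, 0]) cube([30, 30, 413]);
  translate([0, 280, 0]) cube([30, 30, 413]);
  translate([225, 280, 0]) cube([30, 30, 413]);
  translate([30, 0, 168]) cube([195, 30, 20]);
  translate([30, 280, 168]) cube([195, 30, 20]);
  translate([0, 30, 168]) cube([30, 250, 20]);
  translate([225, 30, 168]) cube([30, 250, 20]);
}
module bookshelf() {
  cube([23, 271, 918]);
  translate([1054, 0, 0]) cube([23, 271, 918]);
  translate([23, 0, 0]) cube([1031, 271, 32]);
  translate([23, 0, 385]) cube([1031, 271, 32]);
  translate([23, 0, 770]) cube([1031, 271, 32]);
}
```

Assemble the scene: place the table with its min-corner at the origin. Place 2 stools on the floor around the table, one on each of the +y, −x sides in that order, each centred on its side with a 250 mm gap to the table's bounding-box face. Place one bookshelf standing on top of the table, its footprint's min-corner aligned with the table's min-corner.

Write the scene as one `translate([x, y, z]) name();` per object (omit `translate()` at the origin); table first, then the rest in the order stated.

table();
translate([772, 1236, 0]) stool();
translate([-505, 338, 0]) stool();
translate([0, 0, 778]) bookshelf();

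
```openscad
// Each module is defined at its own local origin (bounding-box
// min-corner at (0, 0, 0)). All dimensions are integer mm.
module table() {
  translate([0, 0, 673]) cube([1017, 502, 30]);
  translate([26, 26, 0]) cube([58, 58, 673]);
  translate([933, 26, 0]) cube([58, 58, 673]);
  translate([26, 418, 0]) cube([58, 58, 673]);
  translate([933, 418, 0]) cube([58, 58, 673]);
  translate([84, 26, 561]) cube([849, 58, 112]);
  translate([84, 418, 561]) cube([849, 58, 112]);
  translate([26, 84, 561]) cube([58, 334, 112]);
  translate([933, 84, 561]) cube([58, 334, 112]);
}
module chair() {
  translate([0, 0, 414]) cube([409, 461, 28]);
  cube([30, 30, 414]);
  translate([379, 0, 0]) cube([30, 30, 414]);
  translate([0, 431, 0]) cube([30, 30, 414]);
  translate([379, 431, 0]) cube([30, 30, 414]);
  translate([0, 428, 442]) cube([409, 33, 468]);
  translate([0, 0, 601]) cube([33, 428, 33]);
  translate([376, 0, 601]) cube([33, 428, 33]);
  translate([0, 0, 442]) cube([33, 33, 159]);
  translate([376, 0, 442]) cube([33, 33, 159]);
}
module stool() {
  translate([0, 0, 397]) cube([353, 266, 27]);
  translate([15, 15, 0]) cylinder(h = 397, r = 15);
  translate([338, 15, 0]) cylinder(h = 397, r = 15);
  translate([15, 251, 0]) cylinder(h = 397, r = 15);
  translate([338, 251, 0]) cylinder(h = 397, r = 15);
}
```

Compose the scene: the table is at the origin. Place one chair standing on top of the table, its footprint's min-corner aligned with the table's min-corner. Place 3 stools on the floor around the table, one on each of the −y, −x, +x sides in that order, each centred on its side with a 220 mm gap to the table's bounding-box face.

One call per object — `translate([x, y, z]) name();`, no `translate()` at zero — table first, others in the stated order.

table();
translate([0, 0, 703]) chair();
translate([332, -486, 0]) stool();
translate([-573, 118, 0]) stool();
translate([1237, 118, 0]) stool();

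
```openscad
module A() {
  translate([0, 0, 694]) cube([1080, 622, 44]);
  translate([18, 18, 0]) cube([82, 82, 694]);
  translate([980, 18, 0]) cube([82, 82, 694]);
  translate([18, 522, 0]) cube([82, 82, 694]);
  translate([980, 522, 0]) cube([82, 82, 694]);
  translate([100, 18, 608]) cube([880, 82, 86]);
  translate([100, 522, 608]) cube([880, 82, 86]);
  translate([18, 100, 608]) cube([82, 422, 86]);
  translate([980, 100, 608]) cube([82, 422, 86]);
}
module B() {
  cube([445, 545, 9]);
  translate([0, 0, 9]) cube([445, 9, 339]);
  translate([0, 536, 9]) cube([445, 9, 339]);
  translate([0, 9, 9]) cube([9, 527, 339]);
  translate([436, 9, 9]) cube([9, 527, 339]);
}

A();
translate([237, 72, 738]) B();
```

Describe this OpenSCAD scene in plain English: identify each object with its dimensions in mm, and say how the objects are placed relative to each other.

A is a table with a 1080×622 mm rectangular top, 44 mm thick, top surface at z = 738 mm, supported by four 82×82 mm square legs, each inset 18 mm from the nearest pair of top edges, running from the floor. Four apron rails, 82 mm thick and 86 mm tall, run between adjacent legs with their top edges flush with the underside of the top and their outer faces flush with the legs' outer faces.

B is an open storage box with external size 445×545×348 mm and wall thickness 9 mm (the base is also 9 mm thick). The base covers the whole footprint; the four walls stand on the base, with the y-facing walls full-width and the x-facing walls fitting between their inner faces.

The open box is on top of the table.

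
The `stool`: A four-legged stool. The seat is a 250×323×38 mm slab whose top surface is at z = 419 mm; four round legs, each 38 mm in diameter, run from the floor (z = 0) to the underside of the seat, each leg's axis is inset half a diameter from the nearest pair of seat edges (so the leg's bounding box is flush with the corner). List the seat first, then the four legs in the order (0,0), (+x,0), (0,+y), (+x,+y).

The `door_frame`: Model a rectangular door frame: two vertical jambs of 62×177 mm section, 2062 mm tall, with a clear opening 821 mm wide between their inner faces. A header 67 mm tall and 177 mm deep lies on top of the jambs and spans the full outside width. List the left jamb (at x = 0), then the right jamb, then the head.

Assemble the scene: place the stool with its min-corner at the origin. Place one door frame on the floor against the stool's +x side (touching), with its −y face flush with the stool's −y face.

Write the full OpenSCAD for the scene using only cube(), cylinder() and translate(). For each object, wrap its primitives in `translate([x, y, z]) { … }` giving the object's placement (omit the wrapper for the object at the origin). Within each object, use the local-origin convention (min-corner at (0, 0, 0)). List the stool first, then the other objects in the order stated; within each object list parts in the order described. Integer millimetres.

translate([0, 0, 381]) cube([250, 323, 38]);
translate([19, 19, 0]) cylinder(h = 381, r = 19);
translate([231, 19, 0]) cylinder(h = 381, r = 19);
translate([19, 304, 0]) cylinder(h = 381, r = 19);
translate([231, 304, 0]) cylinder(h = 381, r = 19);
translate([250, 0, 0]) {
  cube([62, 177, 2062]);
  translate([883, 0, 0]) cube([62, 177, 2062]);
  translate([0, 0, 2062]) cube([945, 177, 67]);
}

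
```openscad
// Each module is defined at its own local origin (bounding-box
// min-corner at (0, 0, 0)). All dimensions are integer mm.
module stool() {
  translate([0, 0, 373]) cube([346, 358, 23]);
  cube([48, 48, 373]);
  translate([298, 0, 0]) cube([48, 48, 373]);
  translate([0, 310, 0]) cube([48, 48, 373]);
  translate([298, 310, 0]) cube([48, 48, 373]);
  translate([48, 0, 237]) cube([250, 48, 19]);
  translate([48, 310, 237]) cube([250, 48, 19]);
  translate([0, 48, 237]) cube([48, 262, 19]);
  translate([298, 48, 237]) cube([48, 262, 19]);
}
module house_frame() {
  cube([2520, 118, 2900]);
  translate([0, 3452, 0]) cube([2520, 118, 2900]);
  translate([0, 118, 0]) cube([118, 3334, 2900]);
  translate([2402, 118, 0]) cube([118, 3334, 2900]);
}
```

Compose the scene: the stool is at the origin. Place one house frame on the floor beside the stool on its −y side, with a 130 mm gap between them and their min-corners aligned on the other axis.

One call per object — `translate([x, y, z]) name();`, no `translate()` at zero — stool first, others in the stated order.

stool();
translate([0, -3700, 0]) house_frame();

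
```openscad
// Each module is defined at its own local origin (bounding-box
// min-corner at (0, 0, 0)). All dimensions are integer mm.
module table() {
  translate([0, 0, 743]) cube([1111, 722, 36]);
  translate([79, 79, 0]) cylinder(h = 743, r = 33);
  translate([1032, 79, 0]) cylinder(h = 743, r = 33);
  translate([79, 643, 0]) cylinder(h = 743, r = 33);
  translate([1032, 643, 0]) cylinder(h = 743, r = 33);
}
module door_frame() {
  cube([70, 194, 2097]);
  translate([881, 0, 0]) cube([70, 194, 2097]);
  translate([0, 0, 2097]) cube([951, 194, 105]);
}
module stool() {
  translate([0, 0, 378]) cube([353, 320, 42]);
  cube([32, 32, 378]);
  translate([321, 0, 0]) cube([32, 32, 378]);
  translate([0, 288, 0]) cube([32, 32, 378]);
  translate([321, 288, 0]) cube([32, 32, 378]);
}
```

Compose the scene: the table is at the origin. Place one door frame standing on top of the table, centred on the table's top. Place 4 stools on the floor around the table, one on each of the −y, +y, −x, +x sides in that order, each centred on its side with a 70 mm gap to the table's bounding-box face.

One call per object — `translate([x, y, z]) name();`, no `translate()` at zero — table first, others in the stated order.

table();
translate([80, 264, 779]) door_frame();
translate([379, -390, 0]) stool();
translate([379, 792, 0]) stool();
translate([-423, 201, 0]) stool();
translate([1181, 201, 0]) stool();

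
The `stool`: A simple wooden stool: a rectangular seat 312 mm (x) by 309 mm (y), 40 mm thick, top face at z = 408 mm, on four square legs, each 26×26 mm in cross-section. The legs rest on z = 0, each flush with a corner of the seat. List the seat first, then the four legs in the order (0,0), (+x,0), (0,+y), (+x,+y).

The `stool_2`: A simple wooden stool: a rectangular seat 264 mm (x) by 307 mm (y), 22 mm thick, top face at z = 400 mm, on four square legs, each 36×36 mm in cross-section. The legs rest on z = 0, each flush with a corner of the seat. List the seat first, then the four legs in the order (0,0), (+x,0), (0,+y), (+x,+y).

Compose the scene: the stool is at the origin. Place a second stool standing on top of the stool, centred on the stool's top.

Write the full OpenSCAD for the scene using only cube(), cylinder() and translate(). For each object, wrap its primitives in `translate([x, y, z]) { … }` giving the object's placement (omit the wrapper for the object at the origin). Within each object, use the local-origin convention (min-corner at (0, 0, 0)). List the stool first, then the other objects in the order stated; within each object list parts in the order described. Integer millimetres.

translate([0, 0, 368]) cube([312, 309, 40]);
cube([26, 26, 368]);
translate([286, 0, 0]) cube([26, 26, 368]);
translate([0, 283, 0]) cube([26, 26, 368]);
translate([286, 283, 0]) cube([26, 26, 368]);
translate([24, 1, 408]) {
  translate([0, 0, 378]) cube([264, 307, 22]);
  cube([36, 36, 378]);
  translate([228, 0, 0]) cube([36, 36, 378]);
  translate([0, 271, 0]) cube([36, 36, 378]);
  translate([228, 271, 0]) cube([36, 36, 378]);
}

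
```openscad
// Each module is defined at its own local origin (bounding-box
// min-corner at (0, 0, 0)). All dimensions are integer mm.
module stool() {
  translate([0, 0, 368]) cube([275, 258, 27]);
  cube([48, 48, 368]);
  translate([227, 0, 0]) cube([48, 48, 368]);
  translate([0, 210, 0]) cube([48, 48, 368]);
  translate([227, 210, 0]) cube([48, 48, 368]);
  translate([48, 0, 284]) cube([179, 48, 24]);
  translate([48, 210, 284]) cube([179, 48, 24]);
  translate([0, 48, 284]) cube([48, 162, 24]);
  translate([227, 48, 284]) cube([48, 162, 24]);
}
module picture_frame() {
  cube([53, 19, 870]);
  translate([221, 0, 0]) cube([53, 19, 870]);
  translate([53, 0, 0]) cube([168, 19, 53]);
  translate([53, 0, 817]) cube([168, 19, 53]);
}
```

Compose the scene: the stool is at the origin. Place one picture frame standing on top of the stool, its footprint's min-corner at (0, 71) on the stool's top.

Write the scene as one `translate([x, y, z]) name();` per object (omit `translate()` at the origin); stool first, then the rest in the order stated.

stool();
translate([0, 71, 395]) picture_frame();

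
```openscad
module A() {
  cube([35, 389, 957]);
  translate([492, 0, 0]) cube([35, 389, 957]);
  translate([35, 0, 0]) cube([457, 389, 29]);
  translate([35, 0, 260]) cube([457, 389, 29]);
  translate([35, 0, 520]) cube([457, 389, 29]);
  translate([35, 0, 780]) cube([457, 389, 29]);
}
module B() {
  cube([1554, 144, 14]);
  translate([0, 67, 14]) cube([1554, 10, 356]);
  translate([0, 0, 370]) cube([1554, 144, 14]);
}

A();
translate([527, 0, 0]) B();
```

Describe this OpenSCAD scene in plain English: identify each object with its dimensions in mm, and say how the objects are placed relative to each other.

A is an open bookshelf. Two side panels, each 35 mm thick, 389 mm deep and 957 mm tall, stand 527 mm apart (outside-to-outside). Between them sit 4 shelves, each 29 mm thick and 389 mm deep, spanning the full gap between the sides. The bottom shelf rests on the floor (its underside at z = 0) and the clear gap between one shelf's top and the next shelf's underside is 231 mm.

B is an I-beam lying along x, 1554 mm long. Overall section height 384 mm. Two flanges 144 mm wide (y) and 14 mm thick, one on the floor and one at the top; a web 10 mm thick runs between them, centred on the flange width.

The I-beam is against the bookshelf's +x side, with their −y faces flush.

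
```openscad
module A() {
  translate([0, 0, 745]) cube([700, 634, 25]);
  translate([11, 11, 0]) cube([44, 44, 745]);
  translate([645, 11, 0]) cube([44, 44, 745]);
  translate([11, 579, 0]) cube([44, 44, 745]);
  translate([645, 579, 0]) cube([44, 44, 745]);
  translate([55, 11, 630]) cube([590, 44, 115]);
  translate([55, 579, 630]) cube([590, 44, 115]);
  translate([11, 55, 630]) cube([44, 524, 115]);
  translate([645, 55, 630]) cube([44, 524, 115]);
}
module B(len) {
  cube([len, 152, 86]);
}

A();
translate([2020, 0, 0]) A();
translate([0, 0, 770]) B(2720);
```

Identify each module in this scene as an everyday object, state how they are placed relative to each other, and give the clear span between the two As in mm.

A is a table. B is a beam. A beam spans the tops of two tables. The clear span between the two tables is 1320 mm.

Second table starts at x = 2020; first ends at x = 700; clear span = 2020 − 700 = 1320 mm.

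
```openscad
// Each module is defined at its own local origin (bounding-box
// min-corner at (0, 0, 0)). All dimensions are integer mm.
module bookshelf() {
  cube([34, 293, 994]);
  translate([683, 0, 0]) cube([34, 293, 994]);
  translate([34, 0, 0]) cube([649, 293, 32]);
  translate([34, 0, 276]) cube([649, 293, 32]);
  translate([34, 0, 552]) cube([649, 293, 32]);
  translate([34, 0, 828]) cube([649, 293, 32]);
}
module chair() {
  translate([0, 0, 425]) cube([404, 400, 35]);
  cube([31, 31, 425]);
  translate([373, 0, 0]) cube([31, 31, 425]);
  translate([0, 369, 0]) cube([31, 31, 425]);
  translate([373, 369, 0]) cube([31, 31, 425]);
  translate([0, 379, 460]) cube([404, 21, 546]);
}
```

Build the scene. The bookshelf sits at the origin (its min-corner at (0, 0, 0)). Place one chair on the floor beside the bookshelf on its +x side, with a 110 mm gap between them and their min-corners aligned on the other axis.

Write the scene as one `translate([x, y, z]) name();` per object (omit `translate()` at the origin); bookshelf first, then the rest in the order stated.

bookshelf();
translate([827, 0, 0]) chair();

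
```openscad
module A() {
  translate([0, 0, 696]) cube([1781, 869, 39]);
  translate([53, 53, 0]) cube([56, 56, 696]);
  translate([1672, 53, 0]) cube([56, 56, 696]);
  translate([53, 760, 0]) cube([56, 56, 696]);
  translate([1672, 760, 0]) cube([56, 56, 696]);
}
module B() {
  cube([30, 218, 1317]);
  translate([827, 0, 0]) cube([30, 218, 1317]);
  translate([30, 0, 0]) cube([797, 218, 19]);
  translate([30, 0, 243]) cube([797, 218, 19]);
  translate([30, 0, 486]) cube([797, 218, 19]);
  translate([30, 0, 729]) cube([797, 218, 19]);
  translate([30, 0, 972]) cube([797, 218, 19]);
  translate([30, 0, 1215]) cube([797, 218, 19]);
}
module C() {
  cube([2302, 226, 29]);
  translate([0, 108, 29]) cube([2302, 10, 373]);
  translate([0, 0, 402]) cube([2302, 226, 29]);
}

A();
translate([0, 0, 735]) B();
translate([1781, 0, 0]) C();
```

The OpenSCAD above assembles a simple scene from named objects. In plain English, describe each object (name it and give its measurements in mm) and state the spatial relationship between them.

A is a rectangular dining table. The top is 1781×869×39 mm with its upper surface at z = 735 mm. It stands on four 56×56 mm square legs, each inset 53 mm from the nearest pair of top edges, running from the floor to the underside of the top.

B is an open bookshelf. Two side panels, each 30 mm thick, 218 mm deep and 1317 mm tall, stand 857 mm apart (outside-to-outside). Between them sit 6 shelves, each 19 mm thick and 218 mm deep, spanning the full gap between the sides. The bottom shelf rests on the floor (its underside at z = 0) and the clear gap between one shelf's top and the next shelf's underside is 224 mm.

C is an I-beam lying along x, 2302 mm long. Overall section height 431 mm. Two flanges 226 mm wide (y) and 29 mm thick, one on the floor and one at the top; a web 10 mm thick runs between them, centred on the flange width.

The bookshelf is on top of the table. The I-beam is against the table's +x side, with their −y faces flush.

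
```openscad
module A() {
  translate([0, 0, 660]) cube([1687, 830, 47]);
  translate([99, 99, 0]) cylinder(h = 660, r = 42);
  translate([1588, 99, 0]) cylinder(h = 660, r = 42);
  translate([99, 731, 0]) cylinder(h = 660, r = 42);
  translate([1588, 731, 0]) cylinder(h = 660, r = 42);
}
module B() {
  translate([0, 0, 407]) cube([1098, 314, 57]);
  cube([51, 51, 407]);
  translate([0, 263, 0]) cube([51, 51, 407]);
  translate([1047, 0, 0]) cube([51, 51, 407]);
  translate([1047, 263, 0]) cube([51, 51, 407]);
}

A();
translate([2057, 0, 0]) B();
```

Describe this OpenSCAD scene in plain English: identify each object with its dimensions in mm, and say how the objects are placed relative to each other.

A is a table with a 1687×830 mm rectangular top, 47 mm thick, top surface at z = 707 mm, supported by four round legs of 84 mm diameter, each leg's bounding box inset 57 mm from the nearest pair of top edges, running from the floor.

B is a long wooden bench with a 1098 mm (x) × 314 mm (y) seat, 57 mm thick, its top surface 464 mm above the floor. Four 51 mm square legs at the seat corners, flush with the edges, run from z = 0 to the seat underside.

The bench is on the floor beside the table on its +x side.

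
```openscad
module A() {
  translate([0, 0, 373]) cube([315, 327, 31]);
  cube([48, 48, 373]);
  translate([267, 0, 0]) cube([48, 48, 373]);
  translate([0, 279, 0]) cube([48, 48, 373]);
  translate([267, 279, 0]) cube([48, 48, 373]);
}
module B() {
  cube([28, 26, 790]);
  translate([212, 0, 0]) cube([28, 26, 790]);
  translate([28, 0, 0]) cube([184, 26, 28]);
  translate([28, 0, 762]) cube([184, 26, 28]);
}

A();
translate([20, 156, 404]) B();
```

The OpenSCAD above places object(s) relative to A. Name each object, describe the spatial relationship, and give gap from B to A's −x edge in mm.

The picture frame's min-x is at 20; the stool's min-x is 0; gap = 20 mm.

A is a stool. B is a picture frame. The picture frame is on top of the stool. The gap from the picture frame to the stool's −x edge is 20 mm.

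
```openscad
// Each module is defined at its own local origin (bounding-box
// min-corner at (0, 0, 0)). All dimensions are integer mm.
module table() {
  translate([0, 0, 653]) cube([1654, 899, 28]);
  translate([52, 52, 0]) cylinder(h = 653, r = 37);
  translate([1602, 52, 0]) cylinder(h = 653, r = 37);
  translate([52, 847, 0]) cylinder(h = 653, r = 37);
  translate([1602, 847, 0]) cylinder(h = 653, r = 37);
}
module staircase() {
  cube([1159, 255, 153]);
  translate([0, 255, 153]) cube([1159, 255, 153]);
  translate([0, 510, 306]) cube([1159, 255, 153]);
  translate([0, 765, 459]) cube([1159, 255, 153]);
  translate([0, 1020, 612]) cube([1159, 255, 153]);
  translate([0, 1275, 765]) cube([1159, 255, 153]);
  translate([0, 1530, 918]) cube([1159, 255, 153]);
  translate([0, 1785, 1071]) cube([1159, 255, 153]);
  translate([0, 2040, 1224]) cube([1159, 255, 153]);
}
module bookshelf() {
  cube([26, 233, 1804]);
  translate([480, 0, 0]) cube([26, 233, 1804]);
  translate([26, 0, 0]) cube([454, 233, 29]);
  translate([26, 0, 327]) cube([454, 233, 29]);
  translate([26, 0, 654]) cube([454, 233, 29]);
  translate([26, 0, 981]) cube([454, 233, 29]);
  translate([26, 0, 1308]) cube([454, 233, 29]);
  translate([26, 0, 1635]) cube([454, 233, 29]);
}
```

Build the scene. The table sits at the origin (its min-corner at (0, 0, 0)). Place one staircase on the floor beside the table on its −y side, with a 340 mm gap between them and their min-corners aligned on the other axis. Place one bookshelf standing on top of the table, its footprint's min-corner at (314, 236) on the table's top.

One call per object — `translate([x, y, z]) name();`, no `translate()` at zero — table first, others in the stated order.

table();
translate([0, -2635, 0]) staircase();
translate([314, 236, 681]) bookshelf();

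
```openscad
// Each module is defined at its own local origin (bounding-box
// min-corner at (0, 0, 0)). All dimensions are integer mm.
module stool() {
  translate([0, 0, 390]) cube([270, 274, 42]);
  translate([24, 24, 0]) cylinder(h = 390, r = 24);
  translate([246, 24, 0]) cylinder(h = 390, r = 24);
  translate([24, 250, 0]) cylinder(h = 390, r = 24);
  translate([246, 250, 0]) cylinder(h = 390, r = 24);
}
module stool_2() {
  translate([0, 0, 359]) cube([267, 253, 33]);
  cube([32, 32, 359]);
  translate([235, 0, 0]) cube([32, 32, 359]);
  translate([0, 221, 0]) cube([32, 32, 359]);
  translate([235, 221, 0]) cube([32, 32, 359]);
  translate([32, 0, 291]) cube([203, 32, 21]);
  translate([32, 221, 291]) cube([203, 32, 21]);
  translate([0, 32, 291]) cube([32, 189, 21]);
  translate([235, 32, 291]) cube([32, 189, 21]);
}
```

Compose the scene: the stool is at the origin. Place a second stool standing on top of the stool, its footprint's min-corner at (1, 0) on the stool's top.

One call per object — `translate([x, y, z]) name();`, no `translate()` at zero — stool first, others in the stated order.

stool();
translate([1, 0, 432]) stool_2();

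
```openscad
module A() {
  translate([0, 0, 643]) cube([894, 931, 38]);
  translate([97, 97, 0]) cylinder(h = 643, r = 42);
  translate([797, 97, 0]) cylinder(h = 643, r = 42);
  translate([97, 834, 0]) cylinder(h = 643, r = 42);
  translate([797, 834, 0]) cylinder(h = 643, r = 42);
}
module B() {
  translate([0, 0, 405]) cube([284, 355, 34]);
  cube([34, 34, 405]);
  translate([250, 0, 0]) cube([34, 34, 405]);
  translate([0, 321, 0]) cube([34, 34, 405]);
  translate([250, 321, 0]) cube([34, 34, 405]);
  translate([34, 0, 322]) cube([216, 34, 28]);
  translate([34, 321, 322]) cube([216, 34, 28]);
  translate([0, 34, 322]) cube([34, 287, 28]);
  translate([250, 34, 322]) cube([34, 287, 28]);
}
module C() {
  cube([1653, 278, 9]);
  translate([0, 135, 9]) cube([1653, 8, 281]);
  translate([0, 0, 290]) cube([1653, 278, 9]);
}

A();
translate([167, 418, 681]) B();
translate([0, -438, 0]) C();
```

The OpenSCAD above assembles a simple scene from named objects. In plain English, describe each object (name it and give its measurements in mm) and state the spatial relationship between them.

A is a table with a 894×931 mm rectangular top, 38 mm thick, top surface at z = 681 mm, supported by four round legs of 84 mm diameter, each leg's bounding box inset 55 mm from the nearest pair of top edges, running from the floor.

B is a four-legged stool. The seat is 284×355 mm, 34 mm thick, top at z = 439 mm. It stands on four square legs, each 34×34 mm in cross-section, from z = 0 to the seat underside, each flush with a corner of the seat. Four stretchers, 34 mm wide and 28 mm tall, connect adjacent legs with their undersides at z = 322 mm, each running between the inner faces of the legs it joins and aligned with the legs' outer faces on the other axis.

C is an I-beam lying along x, 1653 mm long. Overall section height 299 mm. Two flanges 278 mm wide (y) and 9 mm thick, one on the floor and one at the top; a web 8 mm thick runs between them, centred on the flange width.

The stool is on top of the table. The I-beam is on the floor beside the table on its −y side.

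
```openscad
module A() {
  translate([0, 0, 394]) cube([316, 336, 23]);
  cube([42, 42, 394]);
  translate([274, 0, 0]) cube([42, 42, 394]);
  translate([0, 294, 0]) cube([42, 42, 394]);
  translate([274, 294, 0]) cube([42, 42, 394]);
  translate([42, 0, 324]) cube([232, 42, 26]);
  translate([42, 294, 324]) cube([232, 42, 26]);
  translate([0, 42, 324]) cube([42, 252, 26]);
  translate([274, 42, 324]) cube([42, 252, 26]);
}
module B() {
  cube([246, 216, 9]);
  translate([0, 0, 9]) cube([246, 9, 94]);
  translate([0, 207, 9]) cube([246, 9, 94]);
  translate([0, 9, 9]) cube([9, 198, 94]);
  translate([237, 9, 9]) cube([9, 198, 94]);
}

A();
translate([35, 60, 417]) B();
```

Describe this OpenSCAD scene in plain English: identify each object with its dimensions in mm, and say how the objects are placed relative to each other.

A is a simple wooden stool: a rectangular seat 316 mm (x) by 336 mm (y), 23 mm thick, top face at z = 417 mm, on four square legs, each 42×42 mm in cross-section. The legs rest on z = 0, each flush with a corner of the seat. Four stretchers, 42 mm wide and 26 mm tall, connect adjacent legs with their undersides at z = 324 mm, each running between the inner faces of the legs it joins and aligned with the legs' outer faces on the other axis.

B is an open storage box with external size 246×216×103 mm and wall thickness 9 mm (the base is also 9 mm thick). The base covers the whole footprint; the four walls stand on the base, with the y-facing walls full-width and the x-facing walls fitting between their inner faces.

The open box is on top of the stool, centred.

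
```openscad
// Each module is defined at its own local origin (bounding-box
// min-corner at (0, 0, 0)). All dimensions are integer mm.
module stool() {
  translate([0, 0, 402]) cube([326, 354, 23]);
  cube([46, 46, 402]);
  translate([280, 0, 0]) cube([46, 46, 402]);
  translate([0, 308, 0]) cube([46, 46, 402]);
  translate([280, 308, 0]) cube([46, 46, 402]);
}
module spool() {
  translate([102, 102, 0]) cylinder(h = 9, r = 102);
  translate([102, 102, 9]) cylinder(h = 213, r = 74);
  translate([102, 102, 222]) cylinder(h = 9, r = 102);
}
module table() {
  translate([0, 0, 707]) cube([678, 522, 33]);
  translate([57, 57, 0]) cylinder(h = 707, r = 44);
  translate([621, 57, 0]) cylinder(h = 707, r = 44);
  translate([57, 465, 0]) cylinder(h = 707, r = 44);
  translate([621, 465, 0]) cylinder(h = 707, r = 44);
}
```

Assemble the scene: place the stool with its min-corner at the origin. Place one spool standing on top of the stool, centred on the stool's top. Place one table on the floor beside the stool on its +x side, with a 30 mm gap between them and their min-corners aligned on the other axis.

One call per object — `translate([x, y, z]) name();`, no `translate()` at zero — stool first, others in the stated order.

stool();
translate([61, 75, 425]) spool();
translate([356, 0, 0]) table();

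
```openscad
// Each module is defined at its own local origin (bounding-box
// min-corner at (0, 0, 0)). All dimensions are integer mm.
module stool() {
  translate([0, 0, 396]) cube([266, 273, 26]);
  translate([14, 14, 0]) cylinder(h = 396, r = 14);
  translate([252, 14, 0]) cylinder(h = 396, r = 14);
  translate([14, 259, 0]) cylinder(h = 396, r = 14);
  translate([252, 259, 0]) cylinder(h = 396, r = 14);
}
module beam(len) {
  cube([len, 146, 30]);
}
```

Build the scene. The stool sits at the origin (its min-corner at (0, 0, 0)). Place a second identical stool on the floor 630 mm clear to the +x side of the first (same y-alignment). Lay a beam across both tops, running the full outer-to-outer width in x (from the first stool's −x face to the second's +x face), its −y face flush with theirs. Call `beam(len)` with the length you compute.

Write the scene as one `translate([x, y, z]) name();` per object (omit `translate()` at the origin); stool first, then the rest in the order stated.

stool();
translate([896, 0, 0]) stool();
translate([0, 0, 422]) beam(1162);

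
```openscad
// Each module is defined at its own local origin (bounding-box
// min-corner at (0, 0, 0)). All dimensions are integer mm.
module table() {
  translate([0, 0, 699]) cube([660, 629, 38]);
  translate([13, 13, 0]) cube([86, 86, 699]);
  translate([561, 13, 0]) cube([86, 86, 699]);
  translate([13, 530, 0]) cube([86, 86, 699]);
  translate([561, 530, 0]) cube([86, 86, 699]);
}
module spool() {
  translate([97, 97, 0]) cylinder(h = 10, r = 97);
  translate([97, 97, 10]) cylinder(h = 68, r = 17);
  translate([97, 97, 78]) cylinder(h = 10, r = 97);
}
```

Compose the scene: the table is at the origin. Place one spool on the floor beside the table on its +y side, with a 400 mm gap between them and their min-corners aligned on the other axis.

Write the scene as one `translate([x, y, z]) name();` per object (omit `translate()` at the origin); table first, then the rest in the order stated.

table();
translate([0, 1029, 0]) spool();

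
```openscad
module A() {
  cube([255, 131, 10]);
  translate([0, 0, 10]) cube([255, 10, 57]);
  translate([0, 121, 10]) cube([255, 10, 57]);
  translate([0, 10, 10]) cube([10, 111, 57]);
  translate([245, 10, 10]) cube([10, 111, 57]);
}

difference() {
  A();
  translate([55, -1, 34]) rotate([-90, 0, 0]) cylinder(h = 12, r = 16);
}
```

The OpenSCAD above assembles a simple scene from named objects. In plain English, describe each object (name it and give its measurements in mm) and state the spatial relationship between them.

A is an open storage box with external size 255×131×67 mm and wall thickness 10 mm (the base is also 10 mm thick). The base covers the whole footprint; the four walls stand on the base, with the y-facing walls full-width and the x-facing walls fitting between their inner faces.

The open box has a circular hole of radius 16 mm through its front wall, centred at (x = 55, z = 34).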